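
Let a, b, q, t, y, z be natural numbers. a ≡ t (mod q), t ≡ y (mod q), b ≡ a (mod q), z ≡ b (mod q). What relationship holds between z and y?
z ≡ y (mod q)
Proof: z ≡ b (mod q) and b ≡ a (mod q), hence z ≡ a (mod q). a ≡ t (mod q), so z ≡ t (mod q). Since t ≡ y (mod q), z ≡ y (mod q).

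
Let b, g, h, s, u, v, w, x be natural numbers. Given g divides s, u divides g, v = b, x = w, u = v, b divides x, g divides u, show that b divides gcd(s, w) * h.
u = v and v = b, thus u = b. From g divides u and u divides g, g = u. g divides s, so u divides s. Since u = b, b divides s. Because x = w and b divides x, b divides w. Since b divides s, b divides gcd(s, w). Then b divides gcd(s, w) * h.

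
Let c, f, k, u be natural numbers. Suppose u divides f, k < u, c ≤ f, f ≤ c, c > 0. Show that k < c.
f ≤ c and c ≤ f, so f = c. u divides f, so u divides c. Since c > 0, u ≤ c. Since k < u, k < c.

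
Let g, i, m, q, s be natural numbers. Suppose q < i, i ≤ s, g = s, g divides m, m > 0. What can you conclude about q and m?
q < m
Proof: q < i and i ≤ s, so q < s. g = s and g divides m, hence s divides m. Since m > 0, s ≤ m. q < s, so q < m.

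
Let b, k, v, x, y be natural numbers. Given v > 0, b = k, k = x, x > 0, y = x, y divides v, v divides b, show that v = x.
Since b = k and v divides b, v divides k. k = x, so v divides x. Since x > 0, v ≤ x. y = x and y divides v, therefore x divides v. Since v > 0, x ≤ v. Since v ≤ x, v = x.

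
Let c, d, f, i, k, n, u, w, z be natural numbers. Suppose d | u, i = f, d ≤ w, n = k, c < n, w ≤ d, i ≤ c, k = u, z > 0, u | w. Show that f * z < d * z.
n = k and k = u, therefore n = u. Because w ≤ d and d ≤ w, w = d. u | w, so u | d. Since d | u, u = d. n = u, so n = d. From i ≤ c and c < n, i < n. Since i = f, f < n. Since n = d, f < d. z > 0, so f * z < d * z.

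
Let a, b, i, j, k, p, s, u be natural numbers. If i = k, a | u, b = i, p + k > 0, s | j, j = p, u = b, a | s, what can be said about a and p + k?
a ≤ p + k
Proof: From j = p and s | j, s | p. Since a | s, a | p. u = b and a | u, hence a | b. b = i, so a | i. Since i = k, a | k. Since a | p, a | p + k. Since p + k > 0, a ≤ p + k.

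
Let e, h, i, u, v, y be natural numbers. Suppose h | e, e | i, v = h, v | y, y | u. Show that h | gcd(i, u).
h | e and e | i, thus h | i. v | y and y | u, so v | u. Since v = h, h | u. Because h | i, h | gcd(i, u).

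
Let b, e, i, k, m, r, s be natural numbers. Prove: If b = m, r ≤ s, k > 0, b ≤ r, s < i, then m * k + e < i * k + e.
Because b ≤ r and r ≤ s, b ≤ s. Since b = m, m ≤ s. Since s < i, m < i. Combining with k > 0, by multiplying by a positive, m * k < i * k. Then m * k + e < i * k + e.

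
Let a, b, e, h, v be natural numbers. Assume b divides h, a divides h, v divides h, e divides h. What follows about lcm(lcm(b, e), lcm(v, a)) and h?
lcm(lcm(b, e), lcm(v, a)) divides h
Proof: b divides h and e divides h, therefore lcm(b, e) divides h. v divides h and a divides h, so lcm(v, a) divides h. From lcm(b, e) divides h, lcm(lcm(b, e), lcm(v, a)) divides h.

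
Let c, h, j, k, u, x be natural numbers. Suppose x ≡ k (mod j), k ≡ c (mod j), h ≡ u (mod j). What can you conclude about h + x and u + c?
h + x ≡ u + c (mod j)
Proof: x ≡ k (mod j) and k ≡ c (mod j), thus x ≡ c (mod j). Using h ≡ u (mod j), by adding congruences, h + x ≡ u + c (mod j).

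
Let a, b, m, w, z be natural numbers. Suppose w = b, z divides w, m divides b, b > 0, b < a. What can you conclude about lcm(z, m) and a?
lcm(z, m) < a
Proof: w = b and z divides w, so z divides b. From m divides b, lcm(z, m) divides b. b > 0, so lcm(z, m) ≤ b. Because b < a, lcm(z, m) < a.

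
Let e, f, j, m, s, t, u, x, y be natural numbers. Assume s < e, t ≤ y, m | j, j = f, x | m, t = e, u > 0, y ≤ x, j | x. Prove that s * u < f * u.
From x | m and m | j, x | j. j | x, so x = j. Because j = f, x = f. t ≤ y and y ≤ x, hence t ≤ x. t = e, so e ≤ x. Since s < e, s < x. x = f, so s < f. u > 0, so s * u < f * u.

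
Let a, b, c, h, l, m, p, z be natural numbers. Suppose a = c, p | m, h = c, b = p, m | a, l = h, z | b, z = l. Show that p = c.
From p | m and m | a, p | a. a = c, so p | c. l = h and h = c, hence l = c. z = l and z | b, thus l | b. Since l = c, c | b. b = p, so c | p. p | c, so p = c.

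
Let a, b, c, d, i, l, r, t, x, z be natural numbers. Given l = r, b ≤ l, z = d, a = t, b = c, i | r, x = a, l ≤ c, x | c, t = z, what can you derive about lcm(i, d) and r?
lcm(i, d) | r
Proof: Because t = z and z = d, t = d. x = a and a = t, so x = t. b = c and b ≤ l, therefore c ≤ l. Since l ≤ c, c = l. Since x | c, x | l. l = r, so x | r. Since x = t, t | r. Since t = d, d | r. i | r, so lcm(i, d) | r.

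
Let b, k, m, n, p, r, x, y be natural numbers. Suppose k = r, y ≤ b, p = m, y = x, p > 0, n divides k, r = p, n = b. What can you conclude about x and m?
x ≤ m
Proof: k = r and r = p, therefore k = p. Because n divides k, n divides p. Since n = b, b divides p. From p > 0, b ≤ p. Since y ≤ b, y ≤ p. y = x, so x ≤ p. p = m, so x ≤ m.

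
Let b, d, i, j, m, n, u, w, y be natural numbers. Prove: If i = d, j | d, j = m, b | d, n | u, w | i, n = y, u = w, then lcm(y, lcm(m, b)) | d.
Because u = w and n | u, n | w. w | i, so n | i. Since i = d, n | d. n = y, so y | d. From j = m and j | d, m | d. Since b | d, lcm(m, b) | d. Since y | d, lcm(y, lcm(m, b)) | d.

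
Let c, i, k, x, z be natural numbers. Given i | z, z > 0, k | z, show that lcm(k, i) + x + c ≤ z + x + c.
Because k | z and i | z, lcm(k, i) | z. From z > 0, lcm(k, i) ≤ z. Then lcm(k, i) + x ≤ z + x. Then lcm(k, i) + x + c ≤ z + x + c.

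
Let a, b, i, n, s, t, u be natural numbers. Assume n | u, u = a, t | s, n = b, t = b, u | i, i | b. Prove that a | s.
From n = b and n | u, b | u. u | i and i | b, hence u | b. Since b | u, b = u. From t = b, t = u. Since u = a, t = a. t | s, so a | s.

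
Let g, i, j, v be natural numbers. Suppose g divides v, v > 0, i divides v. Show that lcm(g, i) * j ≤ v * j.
g divides v and i divides v, so lcm(g, i) divides v. v > 0, so lcm(g, i) ≤ v. By multiplying by a non-negative, lcm(g, i) * j ≤ v * j.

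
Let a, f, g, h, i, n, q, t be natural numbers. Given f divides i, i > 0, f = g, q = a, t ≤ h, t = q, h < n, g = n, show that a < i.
t = q and q = a, hence t = a. Since t ≤ h and h < n, t < n. Because f = g and f divides i, g divides i. i > 0, so g ≤ i. Because g = n, n ≤ i. Since t < n, t < i. Since t = a, a < i.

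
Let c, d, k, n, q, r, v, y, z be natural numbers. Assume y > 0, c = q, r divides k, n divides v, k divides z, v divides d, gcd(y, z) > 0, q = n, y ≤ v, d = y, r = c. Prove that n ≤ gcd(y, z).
d = y and v divides d, thus v divides y. y > 0, so v ≤ y. y ≤ v, so v = y. Since n divides v, n divides y. r = c and c = q, therefore r = q. From r divides k and k divides z, r divides z. Since r = q, q divides z. From q = n, n divides z. n divides y, so n divides gcd(y, z). From gcd(y, z) > 0, n ≤ gcd(y, z).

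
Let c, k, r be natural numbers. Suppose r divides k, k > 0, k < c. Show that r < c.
r divides k and k > 0, therefore r ≤ k. k < c, so r < c.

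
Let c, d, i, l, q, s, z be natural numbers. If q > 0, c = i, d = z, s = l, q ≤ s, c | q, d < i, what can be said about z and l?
z < l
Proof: d = z and d < i, thus z < i. c | q and q > 0, hence c ≤ q. s = l and q ≤ s, hence q ≤ l. c ≤ q, so c ≤ l. Since c = i, i ≤ l. Since z < i, z < l.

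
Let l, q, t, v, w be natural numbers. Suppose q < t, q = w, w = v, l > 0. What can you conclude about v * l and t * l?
v * l < t * l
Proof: q = w and w = v, so q = v. q < t, so v < t. Since l > 0, v * l < t * l.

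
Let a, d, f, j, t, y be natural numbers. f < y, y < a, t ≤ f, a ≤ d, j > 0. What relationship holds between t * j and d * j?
t * j < d * j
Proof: t ≤ f and f < y, so t < y. y < a and a ≤ d, thus y < d. t < y, so t < d. Combining with j > 0, by multiplying by a positive, t * j < d * j.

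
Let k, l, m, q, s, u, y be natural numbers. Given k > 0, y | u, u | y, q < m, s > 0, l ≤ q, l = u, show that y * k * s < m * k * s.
Because u | y and y | u, u = y. Since l = u and l ≤ q, u ≤ q. Since q < m, u < m. u = y, so y < m. Since k > 0, y * k < m * k. Since s > 0, y * k * s < m * k * s.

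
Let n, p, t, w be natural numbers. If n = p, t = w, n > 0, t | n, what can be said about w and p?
w ≤ p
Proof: From t | n and n > 0, t ≤ n. t = w, so w ≤ n. n = p, so w ≤ p.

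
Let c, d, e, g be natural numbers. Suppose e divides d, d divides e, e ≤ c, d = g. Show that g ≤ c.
From e divides d and d divides e, e = d. Since d = g, e = g. Because e ≤ c, g ≤ c.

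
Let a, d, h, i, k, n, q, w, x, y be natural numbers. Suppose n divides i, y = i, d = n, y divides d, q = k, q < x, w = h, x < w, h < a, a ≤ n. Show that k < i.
Since d = n and y divides d, y divides n. y = i, so i divides n. n divides i, so n = i. Since q = k and q < x, k < x. From w = h and x < w, x < h. k < x, so k < h. h < a, so k < a. Because a ≤ n, k < n. Since n = i, k < i.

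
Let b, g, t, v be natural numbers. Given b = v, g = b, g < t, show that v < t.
g = b and b = v, therefore g = v. Since g < t, v < t.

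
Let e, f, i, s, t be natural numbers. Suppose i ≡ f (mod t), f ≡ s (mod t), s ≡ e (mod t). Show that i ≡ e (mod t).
Because i ≡ f (mod t) and f ≡ s (mod t), i ≡ s (mod t). Because s ≡ e (mod t), i ≡ e (mod t).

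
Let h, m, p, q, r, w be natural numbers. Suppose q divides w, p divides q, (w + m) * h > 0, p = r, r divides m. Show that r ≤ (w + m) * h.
p = r and p divides q, thus r divides q. Since q divides w, r divides w. r divides m, so r divides w + m. Then r divides (w + m) * h. (w + m) * h > 0, so r ≤ (w + m) * h.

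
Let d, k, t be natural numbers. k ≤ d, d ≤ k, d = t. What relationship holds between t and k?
t = k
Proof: k ≤ d and d ≤ k, thus k = d. Since d = t, k = t. Then t = k.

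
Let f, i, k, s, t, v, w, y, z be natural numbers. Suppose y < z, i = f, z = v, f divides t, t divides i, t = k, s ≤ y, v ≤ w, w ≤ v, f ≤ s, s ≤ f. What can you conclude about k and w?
k < w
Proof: i = f and t divides i, hence t divides f. f divides t, so f = t. Since t = k, f = k. s ≤ f and f ≤ s, therefore s = f. v ≤ w and w ≤ v, so v = w. Since z = v, z = w. Because s ≤ y and y < z, s < z. Since z = w, s < w. Because s = f, f < w. f = k, so k < w.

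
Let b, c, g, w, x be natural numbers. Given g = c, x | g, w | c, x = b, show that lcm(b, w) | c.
Since x = b and x | g, b | g. From g = c, b | c. Since w | c, lcm(b, w) | c.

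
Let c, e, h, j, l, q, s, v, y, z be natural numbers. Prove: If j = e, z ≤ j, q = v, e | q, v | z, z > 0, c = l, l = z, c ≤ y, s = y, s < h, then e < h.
From j = e and z ≤ j, z ≤ e. q = v and e | q, thus e | v. v | z, so e | z. z > 0, so e ≤ z. Since z ≤ e, z = e. c = l and l = z, so c = z. c ≤ y, so z ≤ y. s = y and s < h, therefore y < h. z ≤ y, so z < h. Since z = e, e < h.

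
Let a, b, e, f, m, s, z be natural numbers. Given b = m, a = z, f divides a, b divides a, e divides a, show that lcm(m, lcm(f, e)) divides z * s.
b = m and b divides a, hence m divides a. f divides a and e divides a, therefore lcm(f, e) divides a. Since m divides a, lcm(m, lcm(f, e)) divides a. Because a = z, lcm(m, lcm(f, e)) divides z. Then lcm(m, lcm(f, e)) divides z * s.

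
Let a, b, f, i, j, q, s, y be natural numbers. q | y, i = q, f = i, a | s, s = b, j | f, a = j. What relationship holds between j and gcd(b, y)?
j | gcd(b, y)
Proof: s = b and a | s, hence a | b. a = j, so j | b. Since f = i and j | f, j | i. i = q, so j | q. q | y, so j | y. j | b, so j | gcd(b, y).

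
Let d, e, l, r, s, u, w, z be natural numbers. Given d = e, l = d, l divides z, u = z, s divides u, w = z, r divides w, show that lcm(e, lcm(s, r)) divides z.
l = d and l divides z, therefore d divides z. Since d = e, e divides z. Since u = z and s divides u, s divides z. w = z and r divides w, hence r divides z. s divides z, so lcm(s, r) divides z. e divides z, so lcm(e, lcm(s, r)) divides z.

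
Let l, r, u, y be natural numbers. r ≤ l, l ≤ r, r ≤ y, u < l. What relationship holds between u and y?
u < y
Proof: l ≤ r and r ≤ l, so l = r. Since u < l, u < r. r ≤ y, so u < y.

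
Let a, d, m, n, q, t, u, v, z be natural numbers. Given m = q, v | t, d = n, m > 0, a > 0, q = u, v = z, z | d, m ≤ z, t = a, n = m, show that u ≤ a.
Since d = n and z | d, z | n. n = m, so z | m. m > 0, so z ≤ m. Since m ≤ z, z = m. v = z, so v = m. From t = a and v | t, v | a. Since v = m, m | a. Since m = q, q | a. Since a > 0, q ≤ a. From q = u, u ≤ a.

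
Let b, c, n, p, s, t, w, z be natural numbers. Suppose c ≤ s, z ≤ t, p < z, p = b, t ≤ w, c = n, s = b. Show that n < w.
c = n and c ≤ s, hence n ≤ s. s = b, so n ≤ b. Since p < z and z ≤ t, p < t. p = b, so b < t. Since t ≤ w, b < w. Since n ≤ b, n < w.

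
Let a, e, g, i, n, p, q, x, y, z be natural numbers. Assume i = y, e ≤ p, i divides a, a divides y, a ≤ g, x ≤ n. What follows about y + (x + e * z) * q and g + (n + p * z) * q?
y + (x + e * z) * q ≤ g + (n + p * z) * q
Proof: i = y and i divides a, therefore y divides a. a divides y, so a = y. From a ≤ g, y ≤ g. e ≤ p. By multiplying by a non-negative, e * z ≤ p * z. x ≤ n, so x + e * z ≤ n + p * z. By multiplying by a non-negative, (x + e * z) * q ≤ (n + p * z) * q. Since y ≤ g, y + (x + e * z) * q ≤ g + (n + p * z) * q.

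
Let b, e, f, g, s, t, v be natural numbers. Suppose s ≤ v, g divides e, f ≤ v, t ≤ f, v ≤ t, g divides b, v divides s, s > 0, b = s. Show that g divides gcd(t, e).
From v divides s and s > 0, v ≤ s. s ≤ v, so s = v. b = s, so b = v. t ≤ f and f ≤ v, thus t ≤ v. v ≤ t, so v = t. b = v, so b = t. Since g divides b, g divides t. g divides e, so g divides gcd(t, e).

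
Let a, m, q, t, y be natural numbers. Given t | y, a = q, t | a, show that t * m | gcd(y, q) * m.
a = q and t | a, thus t | q. t | y, so t | gcd(y, q). Then t * m | gcd(y, q) * m.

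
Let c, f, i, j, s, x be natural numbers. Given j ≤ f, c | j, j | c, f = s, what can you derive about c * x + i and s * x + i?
c * x + i ≤ s * x + i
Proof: j | c and c | j, therefore j = c. From f = s and j ≤ f, j ≤ s. j = c, so c ≤ s. Then c * x ≤ s * x. Then c * x + i ≤ s * x + i.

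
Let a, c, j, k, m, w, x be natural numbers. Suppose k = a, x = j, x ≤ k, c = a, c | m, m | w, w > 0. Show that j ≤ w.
Because x = j and x ≤ k, j ≤ k. Since k = a, j ≤ a. Because c = a and c | m, a | m. Since m | w, a | w. w > 0, so a ≤ w. Since j ≤ a, j ≤ w.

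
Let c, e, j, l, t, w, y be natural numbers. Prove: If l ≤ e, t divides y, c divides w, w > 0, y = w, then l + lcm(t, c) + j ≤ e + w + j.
Since y = w and t divides y, t divides w. Because c divides w, lcm(t, c) divides w. Since w > 0, lcm(t, c) ≤ w. Since l ≤ e, l + lcm(t, c) ≤ e + w. Then l + lcm(t, c) + j ≤ e + w + j.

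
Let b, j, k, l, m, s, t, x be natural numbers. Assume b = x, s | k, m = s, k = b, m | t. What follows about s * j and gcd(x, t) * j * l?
s * j | gcd(x, t) * j * l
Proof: Because k = b and b = x, k = x. Since s | k, s | x. Because m = s and m | t, s | t. Since s | x, s | gcd(x, t). Then s * j | gcd(x, t) * j. Then s * j | gcd(x, t) * j * l.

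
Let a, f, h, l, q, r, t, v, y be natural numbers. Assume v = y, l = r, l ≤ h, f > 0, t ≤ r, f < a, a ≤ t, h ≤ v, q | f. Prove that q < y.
q | f and f > 0, so q ≤ f. f < a and a ≤ t, so f < t. q ≤ f, so q < t. l = r and l ≤ h, so r ≤ h. t ≤ r, so t ≤ h. Since q < t, q < h. h ≤ v, so q < v. Since v = y, q < y.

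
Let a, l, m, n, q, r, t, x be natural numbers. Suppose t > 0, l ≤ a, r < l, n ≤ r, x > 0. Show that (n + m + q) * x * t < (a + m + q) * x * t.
From r < l and l ≤ a, r < a. n ≤ r, so n < a. Then n + m < a + m. Then n + m + q < a + m + q. Since x > 0, (n + m + q) * x < (a + m + q) * x. t > 0, so (n + m + q) * x * t < (a + m + q) * x * t.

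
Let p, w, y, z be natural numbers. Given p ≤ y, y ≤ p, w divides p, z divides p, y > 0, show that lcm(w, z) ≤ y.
p ≤ y and y ≤ p, so p = y. Because w divides p and z divides p, lcm(w, z) divides p. p = y, so lcm(w, z) divides y. y > 0, so lcm(w, z) ≤ y.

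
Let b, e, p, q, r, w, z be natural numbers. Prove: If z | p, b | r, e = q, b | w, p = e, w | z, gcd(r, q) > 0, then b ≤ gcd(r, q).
Because p = e and e = q, p = q. w | z and z | p, thus w | p. Since b | w, b | p. Since p = q, b | q. b | r, so b | gcd(r, q). From gcd(r, q) > 0, b ≤ gcd(r, q).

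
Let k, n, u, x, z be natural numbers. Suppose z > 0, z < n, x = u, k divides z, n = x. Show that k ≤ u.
n = x and x = u, so n = u. k divides z and z > 0, thus k ≤ z. Since z < n, k < n. Since n = u, k < u. Then k ≤ u.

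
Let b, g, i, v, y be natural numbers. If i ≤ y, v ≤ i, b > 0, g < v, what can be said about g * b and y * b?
g * b < y * b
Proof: g < v and v ≤ i, so g < i. i ≤ y, so g < y. b > 0, so g * b < y * b.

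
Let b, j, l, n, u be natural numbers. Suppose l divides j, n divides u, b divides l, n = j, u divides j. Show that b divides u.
Since n = j and n divides u, j divides u. u divides j, so j = u. b divides l and l divides j, hence b divides j. Since j = u, b divides u.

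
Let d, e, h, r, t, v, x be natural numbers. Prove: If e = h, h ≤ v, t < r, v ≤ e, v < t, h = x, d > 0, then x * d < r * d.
From e = h and v ≤ e, v ≤ h. Since h ≤ v, v = h. From h = x, v = x. v < t and t < r, therefore v < r. Since v = x, x < r. d > 0, so x * d < r * d.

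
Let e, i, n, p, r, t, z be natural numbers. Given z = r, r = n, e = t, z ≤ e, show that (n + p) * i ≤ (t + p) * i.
z = r and r = n, so z = n. e = t and z ≤ e, therefore z ≤ t. Since z = n, n ≤ t. Then n + p ≤ t + p. By multiplying by a non-negative, (n + p) * i ≤ (t + p) * i.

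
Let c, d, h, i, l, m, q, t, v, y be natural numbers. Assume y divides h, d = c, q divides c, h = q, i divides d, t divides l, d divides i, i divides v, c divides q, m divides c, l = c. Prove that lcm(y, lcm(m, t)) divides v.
q divides c and c divides q, hence q = c. Since h = q, h = c. y divides h, so y divides c. l = c and t divides l, hence t divides c. m divides c, so lcm(m, t) divides c. Since y divides c, lcm(y, lcm(m, t)) divides c. i divides d and d divides i, therefore i = d. Since i divides v, d divides v. Because d = c, c divides v. Since lcm(y, lcm(m, t)) divides c, lcm(y, lcm(m, t)) divides v.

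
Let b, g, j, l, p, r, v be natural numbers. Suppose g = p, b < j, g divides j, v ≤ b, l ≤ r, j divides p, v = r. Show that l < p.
Since g = p and g divides j, p divides j. j divides p, so j = p. From v = r and v ≤ b, r ≤ b. Since l ≤ r, l ≤ b. Since b < j, l < j. j = p, so l < p.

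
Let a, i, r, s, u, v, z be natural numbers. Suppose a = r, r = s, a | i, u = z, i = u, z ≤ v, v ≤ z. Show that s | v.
Since z ≤ v and v ≤ z, z = v. i = u and u = z, therefore i = z. a = r and a | i, thus r | i. Since i = z, r | z. Because r = s, s | z. Since z = v, s | v.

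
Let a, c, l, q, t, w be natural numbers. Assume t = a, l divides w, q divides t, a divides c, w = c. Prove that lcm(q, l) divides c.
t = a and q divides t, so q divides a. From a divides c, q divides c. w = c and l divides w, thus l divides c. Since q divides c, lcm(q, l) divides c.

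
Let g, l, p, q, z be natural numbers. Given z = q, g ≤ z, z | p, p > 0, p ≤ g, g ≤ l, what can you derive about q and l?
q ≤ l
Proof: From z | p and p > 0, z ≤ p. p ≤ g, so z ≤ g. Since g ≤ z, g = z. g ≤ l, so z ≤ l. z = q, so q ≤ l.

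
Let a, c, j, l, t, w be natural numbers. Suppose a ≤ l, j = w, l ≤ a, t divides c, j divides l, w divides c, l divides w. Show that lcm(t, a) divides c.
From j = w and j divides l, w divides l. Since l divides w, w = l. l ≤ a and a ≤ l, hence l = a. Since w = l, w = a. Since w divides c, a divides c. Since t divides c, lcm(t, a) divides c.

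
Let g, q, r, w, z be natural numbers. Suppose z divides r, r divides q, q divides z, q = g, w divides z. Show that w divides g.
z divides r and r divides q, hence z divides q. q divides z, so z = q. Because q = g, z = g. Since w divides z, w divides g.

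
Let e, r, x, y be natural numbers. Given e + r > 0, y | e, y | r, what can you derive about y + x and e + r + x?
y + x ≤ e + r + x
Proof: y | e and y | r, so y | e + r. e + r > 0, so y ≤ e + r. Then y + x ≤ e + r + x.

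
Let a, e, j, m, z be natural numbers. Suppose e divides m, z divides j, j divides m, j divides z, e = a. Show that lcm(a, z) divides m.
Because e = a and e divides m, a divides m. Because j divides z and z divides j, j = z. Since j divides m, z divides m. a divides m, so lcm(a, z) divides m.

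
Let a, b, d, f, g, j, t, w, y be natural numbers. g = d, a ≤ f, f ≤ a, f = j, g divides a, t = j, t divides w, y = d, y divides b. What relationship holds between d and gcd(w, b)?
d divides gcd(w, b)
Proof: a ≤ f and f ≤ a, so a = f. Because f = j, a = j. Since g divides a, g divides j. From t = j and t divides w, j divides w. Since g divides j, g divides w. Since g = d, d divides w. y = d and y divides b, thus d divides b. Since d divides w, d divides gcd(w, b).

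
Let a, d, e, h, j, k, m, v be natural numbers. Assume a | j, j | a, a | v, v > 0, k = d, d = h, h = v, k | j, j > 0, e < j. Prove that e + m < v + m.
From a | j and j | a, a = j. a | v, so j | v. Since v > 0, j ≤ v. From k = d and d = h, k = h. Since h = v, k = v. k | j, so v | j. j > 0, so v ≤ j. j ≤ v, so j = v. Since e < j, e < v. Then e + m < v + m.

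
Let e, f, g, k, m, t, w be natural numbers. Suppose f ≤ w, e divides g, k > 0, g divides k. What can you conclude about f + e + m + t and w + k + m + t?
f + e + m + t ≤ w + k + m + t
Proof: Because e divides g and g divides k, e divides k. k > 0, so e ≤ k. From f ≤ w, f + e ≤ w + k. Then f + e + m ≤ w + k + m. Then f + e + m + t ≤ w + k + m + t.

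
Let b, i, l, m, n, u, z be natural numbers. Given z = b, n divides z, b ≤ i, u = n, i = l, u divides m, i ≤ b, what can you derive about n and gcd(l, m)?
n divides gcd(l, m)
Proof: Because b ≤ i and i ≤ b, b = i. Since z = b, z = i. i = l, so z = l. From n divides z, n divides l. Since u = n and u divides m, n divides m. Since n divides l, n divides gcd(l, m).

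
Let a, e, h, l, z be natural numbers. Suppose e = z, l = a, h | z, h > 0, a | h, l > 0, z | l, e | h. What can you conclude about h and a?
h = a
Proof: e = z and e | h, thus z | h. h | z, so z = h. z | l and l > 0, therefore z ≤ l. Since l = a, z ≤ a. Since z = h, h ≤ a. a | h and h > 0, so a ≤ h. Since h ≤ a, h = a.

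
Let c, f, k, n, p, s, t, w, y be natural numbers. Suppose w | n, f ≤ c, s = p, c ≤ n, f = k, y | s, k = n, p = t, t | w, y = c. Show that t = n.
t | w and w | n, therefore t | n. s = p and p = t, hence s = t. Because f = k and f ≤ c, k ≤ c. Since k = n, n ≤ c. Since c ≤ n, c = n. Since y = c, y = n. Since y | s, n | s. s = t, so n | t. t | n, so t = n.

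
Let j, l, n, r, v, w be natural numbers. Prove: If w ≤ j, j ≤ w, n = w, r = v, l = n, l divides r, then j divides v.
w ≤ j and j ≤ w, hence w = j. l = n and l divides r, thus n divides r. Since r = v, n divides v. n = w, so w divides v. Since w = j, j divides v.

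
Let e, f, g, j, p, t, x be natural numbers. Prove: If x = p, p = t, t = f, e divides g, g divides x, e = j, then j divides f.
Since x = p and p = t, x = t. e divides g and g divides x, so e divides x. Since x = t, e divides t. From e = j, j divides t. t = f, so j divides f.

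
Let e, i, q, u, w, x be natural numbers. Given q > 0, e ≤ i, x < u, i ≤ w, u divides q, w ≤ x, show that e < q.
e ≤ i and i ≤ w, therefore e ≤ w. w ≤ x, so e ≤ x. Since u divides q and q > 0, u ≤ q. Because x < u, x < q. e ≤ x, so e < q.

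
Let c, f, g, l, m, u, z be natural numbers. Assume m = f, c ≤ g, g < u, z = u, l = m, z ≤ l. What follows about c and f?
c < f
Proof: c ≤ g and g < u, thus c < u. l = m and z ≤ l, therefore z ≤ m. Since z = u, u ≤ m. Since c < u, c < m. Since m = f, c < f.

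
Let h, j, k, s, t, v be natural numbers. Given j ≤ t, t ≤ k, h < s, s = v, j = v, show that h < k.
s = v and h < s, thus h < v. j ≤ t and t ≤ k, therefore j ≤ k. j = v, so v ≤ k. Since h < v, h < k.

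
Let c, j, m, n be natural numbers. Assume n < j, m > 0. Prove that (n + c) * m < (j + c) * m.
Since n < j, n + c < j + c. Combining with m > 0, by multiplying by a positive, (n + c) * m < (j + c) * m.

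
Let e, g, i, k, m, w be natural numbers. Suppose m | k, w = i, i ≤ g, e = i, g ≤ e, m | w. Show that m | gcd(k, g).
e = i and g ≤ e, hence g ≤ i. From i ≤ g, i = g. Since w = i, w = g. m | w, so m | g. Since m | k, m | gcd(k, g).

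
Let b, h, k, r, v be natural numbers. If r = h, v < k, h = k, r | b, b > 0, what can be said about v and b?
v < b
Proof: Because r = h and h = k, r = k. Because r | b and b > 0, r ≤ b. Since r = k, k ≤ b. v < k, so v < b.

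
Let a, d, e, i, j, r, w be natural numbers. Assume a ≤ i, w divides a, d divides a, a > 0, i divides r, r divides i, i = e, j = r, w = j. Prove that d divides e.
r divides i and i divides r, so r = i. From j = r, j = i. w = j and w divides a, therefore j divides a. Since j = i, i divides a. a > 0, so i ≤ a. a ≤ i, so a = i. Since d divides a, d divides i. Since i = e, d divides e.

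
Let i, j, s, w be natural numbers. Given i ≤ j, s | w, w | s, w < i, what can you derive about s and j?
s < j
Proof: w | s and s | w, thus w = s. w < i and i ≤ j, therefore w < j. Since w = s, s < j.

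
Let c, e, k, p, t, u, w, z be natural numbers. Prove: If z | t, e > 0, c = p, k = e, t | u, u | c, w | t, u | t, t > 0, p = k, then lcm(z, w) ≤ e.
Since z | t and w | t, lcm(z, w) | t. Because t > 0, lcm(z, w) ≤ t. u | t and t | u, so u = t. From c = p and p = k, c = k. Because k = e, c = e. From u | c, u | e. Since u = t, t | e. Since e > 0, t ≤ e. Since lcm(z, w) ≤ t, lcm(z, w) ≤ e.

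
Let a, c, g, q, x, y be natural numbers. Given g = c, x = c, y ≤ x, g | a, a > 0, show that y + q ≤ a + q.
x = c and y ≤ x, hence y ≤ c. g = c and g | a, thus c | a. a > 0, so c ≤ a. Since y ≤ c, y ≤ a. Then y + q ≤ a + q.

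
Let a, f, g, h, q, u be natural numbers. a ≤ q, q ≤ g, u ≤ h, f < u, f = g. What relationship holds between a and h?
a < h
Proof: Because a ≤ q and q ≤ g, a ≤ g. f = g and f < u, thus g < u. u ≤ h, so g < h. Since a ≤ g, a < h.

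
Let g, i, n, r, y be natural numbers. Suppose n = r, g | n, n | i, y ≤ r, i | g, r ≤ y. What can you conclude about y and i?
y = i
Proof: Because i | g and g | n, i | n. n | i, so i = n. From n = r, i = r. r ≤ y and y ≤ r, hence r = y. From i = r, i = y. Then y = i.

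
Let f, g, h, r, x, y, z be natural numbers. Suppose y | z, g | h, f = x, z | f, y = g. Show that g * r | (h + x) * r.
Because y = g and y | z, g | z. z | f, so g | f. Because f = x, g | x. g | h, so g | h + x. Then g * r | (h + x) * r.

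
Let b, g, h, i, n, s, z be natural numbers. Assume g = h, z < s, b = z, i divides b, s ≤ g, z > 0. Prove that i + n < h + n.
b = z and i divides b, thus i divides z. z > 0, so i ≤ z. From z < s, i < s. Because g = h and s ≤ g, s ≤ h. Since i < s, i < h. Then i + n < h + n.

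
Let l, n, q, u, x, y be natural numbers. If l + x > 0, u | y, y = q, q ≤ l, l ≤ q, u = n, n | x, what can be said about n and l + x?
n ≤ l + x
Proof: Because q ≤ l and l ≤ q, q = l. y = q and u | y, so u | q. u = n, so n | q. Since q = l, n | l. Since n | x, n | l + x. Since l + x > 0, n ≤ l + x.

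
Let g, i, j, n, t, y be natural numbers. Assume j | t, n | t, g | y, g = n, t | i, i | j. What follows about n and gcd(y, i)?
n | gcd(y, i)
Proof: Because g = n and g | y, n | y. Since i | j and j | t, i | t. From t | i, t = i. From n | t, n | i. Since n | y, n | gcd(y, i).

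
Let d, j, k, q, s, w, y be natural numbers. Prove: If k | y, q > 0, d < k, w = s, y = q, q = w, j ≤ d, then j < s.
j ≤ d and d < k, so j < k. q = w and w = s, hence q = s. y = q and k | y, so k | q. q > 0, so k ≤ q. q = s, so k ≤ s. j < k, so j < s.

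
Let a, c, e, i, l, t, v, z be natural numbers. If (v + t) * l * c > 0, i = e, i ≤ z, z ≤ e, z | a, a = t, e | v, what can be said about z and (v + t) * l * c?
z ≤ (v + t) * l * c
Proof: Because i = e and i ≤ z, e ≤ z. z ≤ e, so e = z. e | v, so z | v. a = t and z | a, thus z | t. Since z | v, z | v + t. Then z | (v + t) * l. Then z | (v + t) * l * c. Since (v + t) * l * c > 0, z ≤ (v + t) * l * c.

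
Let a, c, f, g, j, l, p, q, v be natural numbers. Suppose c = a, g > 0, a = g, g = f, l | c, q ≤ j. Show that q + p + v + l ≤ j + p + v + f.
q ≤ j, hence q + p ≤ j + p. Then q + p + v ≤ j + p + v. c = a and a = g, thus c = g. From l | c, l | g. From g > 0, l ≤ g. g = f, so l ≤ f. q + p + v ≤ j + p + v, so q + p + v + l ≤ j + p + v + f.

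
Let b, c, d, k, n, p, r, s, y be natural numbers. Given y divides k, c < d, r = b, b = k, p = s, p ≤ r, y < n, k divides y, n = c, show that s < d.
From r = b and b = k, r = k. k divides y and y divides k, so k = y. r = k, so r = y. Since p ≤ r, p ≤ y. p = s, so s ≤ y. From n = c and y < n, y < c. Because c < d, y < d. Since s ≤ y, s < d.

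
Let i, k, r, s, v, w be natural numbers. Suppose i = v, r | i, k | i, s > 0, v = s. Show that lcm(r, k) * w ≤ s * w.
i = v and v = s, hence i = s. r | i and k | i, so lcm(r, k) | i. Since i = s, lcm(r, k) | s. Since s > 0, lcm(r, k) ≤ s. Then lcm(r, k) * w ≤ s * w.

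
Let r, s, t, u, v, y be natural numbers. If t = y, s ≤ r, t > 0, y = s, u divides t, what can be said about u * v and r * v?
u * v ≤ r * v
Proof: From t = y and y = s, t = s. u divides t and t > 0, so u ≤ t. t = s, so u ≤ s. s ≤ r, so u ≤ r. By multiplying by a non-negative, u * v ≤ r * v.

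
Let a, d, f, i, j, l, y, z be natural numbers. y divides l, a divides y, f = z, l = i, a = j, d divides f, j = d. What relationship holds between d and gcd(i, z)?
d divides gcd(i, z)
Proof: a = j and a divides y, therefore j divides y. j = d, so d divides y. l = i and y divides l, therefore y divides i. Since d divides y, d divides i. Because f = z and d divides f, d divides z. d divides i, so d divides gcd(i, z).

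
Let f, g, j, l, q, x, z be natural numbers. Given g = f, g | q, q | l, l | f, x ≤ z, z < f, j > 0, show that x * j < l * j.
From g = f and g | q, f | q. Since q | l, f | l. l | f, so f = l. x ≤ z and z < f, so x < f. f = l, so x < l. j > 0, so x * j < l * j.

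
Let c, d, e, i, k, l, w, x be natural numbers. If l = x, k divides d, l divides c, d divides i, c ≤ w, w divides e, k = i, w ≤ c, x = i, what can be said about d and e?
d divides e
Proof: Because k = i and k divides d, i divides d. d divides i, so i = d. x = i, so x = d. c ≤ w and w ≤ c, therefore c = w. Since l divides c, l divides w. Since l = x, x divides w. Because w divides e, x divides e. x = d, so d divides e.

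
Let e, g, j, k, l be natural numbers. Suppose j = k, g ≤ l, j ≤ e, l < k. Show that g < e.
Because j = k and j ≤ e, k ≤ e. l < k, so l < e. g ≤ l, so g < e.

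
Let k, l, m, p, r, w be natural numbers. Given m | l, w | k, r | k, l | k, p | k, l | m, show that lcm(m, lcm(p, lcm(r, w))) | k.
l | m and m | l, therefore l = m. l | k, so m | k. r | k and w | k, hence lcm(r, w) | k. p | k, so lcm(p, lcm(r, w)) | k. m | k, so lcm(m, lcm(p, lcm(r, w))) | k.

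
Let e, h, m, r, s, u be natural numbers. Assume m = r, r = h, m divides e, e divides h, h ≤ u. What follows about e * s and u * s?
e * s ≤ u * s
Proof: Since m = r and r = h, m = h. Since m divides e, h divides e. e divides h, so h = e. h ≤ u, so e ≤ u. By multiplying by a non-negative, e * s ≤ u * s.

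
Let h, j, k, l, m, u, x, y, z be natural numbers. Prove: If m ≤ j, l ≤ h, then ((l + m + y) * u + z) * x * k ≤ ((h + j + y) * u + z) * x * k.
m ≤ j, so m + y ≤ j + y. l ≤ h, so l + m + y ≤ h + j + y. By multiplying by a non-negative, (l + m + y) * u ≤ (h + j + y) * u. Then (l + m + y) * u + z ≤ (h + j + y) * u + z. By multiplying by a non-negative, ((l + m + y) * u + z) * x ≤ ((h + j + y) * u + z) * x. By multiplying by a non-negative, ((l + m + y) * u + z) * x * k ≤ ((h + j + y) * u + z) * x * k.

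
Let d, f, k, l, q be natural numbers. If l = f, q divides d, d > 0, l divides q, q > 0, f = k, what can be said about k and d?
k ≤ d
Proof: l = f and f = k, so l = k. l divides q and q > 0, hence l ≤ q. Because l = k, k ≤ q. Since q divides d and d > 0, q ≤ d. Since k ≤ q, k ≤ d.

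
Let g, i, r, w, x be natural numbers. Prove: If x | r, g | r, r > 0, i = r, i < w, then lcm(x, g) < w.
x | r and g | r, therefore lcm(x, g) | r. r > 0, so lcm(x, g) ≤ r. Because i = r and i < w, r < w. Since lcm(x, g) ≤ r, lcm(x, g) < w.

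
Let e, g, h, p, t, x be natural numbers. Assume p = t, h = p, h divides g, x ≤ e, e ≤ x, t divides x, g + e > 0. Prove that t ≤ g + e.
h = p and h divides g, thus p divides g. p = t, so t divides g. x ≤ e and e ≤ x, so x = e. Since t divides x, t divides e. From t divides g, t divides g + e. g + e > 0, so t ≤ g + e.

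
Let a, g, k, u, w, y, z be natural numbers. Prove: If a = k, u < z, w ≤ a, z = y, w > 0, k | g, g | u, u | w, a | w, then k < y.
Since a | w and w > 0, a ≤ w. Because w ≤ a, w = a. Because a = k, w = k. u | w, so u | k. k | g and g | u, so k | u. Because u | k, u = k. z = y and u < z, therefore u < y. Since u = k, k < y.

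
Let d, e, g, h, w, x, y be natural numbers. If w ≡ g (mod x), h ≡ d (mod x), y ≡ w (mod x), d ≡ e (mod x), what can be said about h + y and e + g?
h + y ≡ e + g (mod x)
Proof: From h ≡ d (mod x) and d ≡ e (mod x), h ≡ e (mod x). Since y ≡ w (mod x) and w ≡ g (mod x), y ≡ g (mod x). h ≡ e (mod x), so h + y ≡ e + g (mod x).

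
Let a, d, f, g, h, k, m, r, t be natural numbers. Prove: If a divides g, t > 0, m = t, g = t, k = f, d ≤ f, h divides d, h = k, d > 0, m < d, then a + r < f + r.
h = k and h divides d, therefore k divides d. k = f, so f divides d. d > 0, so f ≤ d. Since d ≤ f, d = f. g = t and a divides g, so a divides t. t > 0, so a ≤ t. Since m = t and m < d, t < d. Since a ≤ t, a < d. Because d = f, a < f. Then a + r < f + r.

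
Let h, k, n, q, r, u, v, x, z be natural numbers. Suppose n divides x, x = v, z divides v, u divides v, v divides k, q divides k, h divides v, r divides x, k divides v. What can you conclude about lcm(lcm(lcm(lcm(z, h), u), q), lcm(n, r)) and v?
lcm(lcm(lcm(lcm(z, h), u), q), lcm(n, r)) divides v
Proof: z divides v and h divides v, hence lcm(z, h) divides v. Since u divides v, lcm(lcm(z, h), u) divides v. Since k divides v and v divides k, k = v. q divides k, so q divides v. Since lcm(lcm(z, h), u) divides v, lcm(lcm(lcm(z, h), u), q) divides v. n divides x and r divides x, thus lcm(n, r) divides x. x = v, so lcm(n, r) divides v. lcm(lcm(lcm(z, h), u), q) divides v, so lcm(lcm(lcm(lcm(z, h), u), q), lcm(n, r)) divides v.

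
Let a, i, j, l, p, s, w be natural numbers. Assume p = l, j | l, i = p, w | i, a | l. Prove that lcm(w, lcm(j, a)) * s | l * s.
From i = p and p = l, i = l. Because w | i, w | l. j | l and a | l, hence lcm(j, a) | l. From w | l, lcm(w, lcm(j, a)) | l. Then lcm(w, lcm(j, a)) * s | l * s.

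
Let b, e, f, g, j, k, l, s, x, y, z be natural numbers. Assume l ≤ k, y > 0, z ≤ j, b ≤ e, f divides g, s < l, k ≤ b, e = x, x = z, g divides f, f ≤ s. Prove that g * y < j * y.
Since f divides g and g divides f, f = g. From s < l and l ≤ k, s < k. Because f ≤ s, f < k. Since e = x and x = z, e = z. b ≤ e, so b ≤ z. Because k ≤ b, k ≤ z. Since f < k, f < z. z ≤ j, so f < j. f = g, so g < j. Since y > 0, by multiplying by a positive, g * y < j * y.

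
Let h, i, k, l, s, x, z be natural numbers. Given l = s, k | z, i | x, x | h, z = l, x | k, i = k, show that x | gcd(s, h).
From i = k and i | x, k | x. x | k, so k = x. z = l and k | z, hence k | l. l = s, so k | s. k = x, so x | s. Since x | h, x | gcd(s, h).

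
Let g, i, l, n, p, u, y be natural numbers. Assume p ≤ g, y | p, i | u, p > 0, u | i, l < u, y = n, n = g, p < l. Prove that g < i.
y = n and n = g, so y = g. From y | p, g | p. p > 0, so g ≤ p. p ≤ g, so p = g. u | i and i | u, therefore u = i. p < l and l < u, therefore p < u. From u = i, p < i. Since p = g, g < i.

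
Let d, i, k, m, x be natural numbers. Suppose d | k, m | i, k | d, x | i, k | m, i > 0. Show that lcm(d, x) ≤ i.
k | d and d | k, so k = d. Because k | m and m | i, k | i. k = d, so d | i. Since x | i, lcm(d, x) | i. Since i > 0, lcm(d, x) ≤ i.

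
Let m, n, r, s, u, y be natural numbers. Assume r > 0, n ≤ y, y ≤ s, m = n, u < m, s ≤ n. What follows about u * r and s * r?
u * r < s * r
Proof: n ≤ y and y ≤ s, so n ≤ s. s ≤ n, so n = s. Since m = n, m = s. u < m, so u < s. Since r > 0, u * r < s * r.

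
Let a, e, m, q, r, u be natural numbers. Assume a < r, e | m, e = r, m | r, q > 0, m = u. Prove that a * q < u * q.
From e = r and e | m, r | m. Since m | r, r = m. Because m = u, r = u. a < r, so a < u. Since q > 0, a * q < u * q.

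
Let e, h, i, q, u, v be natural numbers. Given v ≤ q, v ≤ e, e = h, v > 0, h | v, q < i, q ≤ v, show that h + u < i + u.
Because q ≤ v and v ≤ q, q = v. e = h and v ≤ e, hence v ≤ h. h | v and v > 0, thus h ≤ v. Since v ≤ h, v = h. q = v, so q = h. q < i, so h < i. Then h + u < i + u.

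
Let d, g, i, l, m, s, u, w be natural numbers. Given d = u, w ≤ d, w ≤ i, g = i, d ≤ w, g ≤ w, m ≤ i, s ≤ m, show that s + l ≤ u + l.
Because w ≤ d and d ≤ w, w = d. Since d = u, w = u. g = i and g ≤ w, so i ≤ w. w ≤ i, so i = w. From s ≤ m and m ≤ i, s ≤ i. Since i = w, s ≤ w. Because w = u, s ≤ u. Then s + l ≤ u + l.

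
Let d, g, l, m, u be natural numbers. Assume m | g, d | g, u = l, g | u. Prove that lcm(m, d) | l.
m | g and d | g, hence lcm(m, d) | g. u = l and g | u, so g | l. lcm(m, d) | g, so lcm(m, d) | l.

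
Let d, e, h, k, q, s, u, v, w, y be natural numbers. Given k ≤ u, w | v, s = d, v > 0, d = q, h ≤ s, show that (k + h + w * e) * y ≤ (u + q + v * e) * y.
s = d and d = q, thus s = q. h ≤ s, so h ≤ q. Since k ≤ u, k + h ≤ u + q. w | v and v > 0, so w ≤ v. Then w * e ≤ v * e. Since k + h ≤ u + q, k + h + w * e ≤ u + q + v * e. Then (k + h + w * e) * y ≤ (u + q + v * e) * y.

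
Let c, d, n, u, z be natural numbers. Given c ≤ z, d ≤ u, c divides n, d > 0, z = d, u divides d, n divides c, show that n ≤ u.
u divides d and d > 0, therefore u ≤ d. d ≤ u, so d = u. Since z = d, z = u. From c divides n and n divides c, c = n. From c ≤ z, n ≤ z. z = u, so n ≤ u.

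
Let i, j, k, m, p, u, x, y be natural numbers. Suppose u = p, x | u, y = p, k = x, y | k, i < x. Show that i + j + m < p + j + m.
u = p and x | u, hence x | p. k = x and y | k, therefore y | x. y = p, so p | x. Since x | p, x = p. Since i < x, i < p. Then i + j < p + j. Then i + j + m < p + j + m.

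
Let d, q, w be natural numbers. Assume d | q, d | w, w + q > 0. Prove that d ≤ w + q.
Because d | w and d | q, d | w + q. Since w + q > 0, d ≤ w + q.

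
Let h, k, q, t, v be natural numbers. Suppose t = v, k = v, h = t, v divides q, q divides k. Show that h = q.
From h = t and t = v, h = v. From k = v and q divides k, q divides v. v divides q, so v = q. h = v, so h = q.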